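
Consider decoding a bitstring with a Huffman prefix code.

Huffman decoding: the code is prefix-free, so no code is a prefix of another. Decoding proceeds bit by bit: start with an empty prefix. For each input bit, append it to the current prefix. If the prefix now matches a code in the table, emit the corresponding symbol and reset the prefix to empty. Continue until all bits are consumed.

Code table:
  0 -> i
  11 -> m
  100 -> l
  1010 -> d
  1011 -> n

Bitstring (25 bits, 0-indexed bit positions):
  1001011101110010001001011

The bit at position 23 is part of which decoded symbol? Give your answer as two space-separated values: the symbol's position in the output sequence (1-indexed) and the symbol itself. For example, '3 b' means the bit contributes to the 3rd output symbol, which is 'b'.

Answer: 8 n

Derivation:
Bit 0: prefix='1' (no match yet)
Bit 1: prefix='10' (no match yet)
Bit 2: prefix='100' -> emit 'l', reset
Bit 3: prefix='1' (no match yet)
Bit 4: prefix='10' (no match yet)
Bit 5: prefix='101' (no match yet)
Bit 6: prefix='1011' -> emit 'n', reset
Bit 7: prefix='1' (no match yet)
Bit 8: prefix='10' (no match yet)
Bit 9: prefix='101' (no match yet)
Bit 10: prefix='1011' -> emit 'n', reset
Bit 11: prefix='1' (no match yet)
Bit 12: prefix='10' (no match yet)
Bit 13: prefix='100' -> emit 'l', reset
Bit 14: prefix='1' (no match yet)
Bit 15: prefix='10' (no match yet)
Bit 16: prefix='100' -> emit 'l', reset
Bit 17: prefix='0' -> emit 'i', reset
Bit 18: prefix='1' (no match yet)
Bit 19: prefix='10' (no match yet)
Bit 20: prefix='100' -> emit 'l', reset
Bit 21: prefix='1' (no match yet)
Bit 22: prefix='10' (no match yet)
Bit 23: prefix='101' (no match yet)
Bit 24: prefix='1011' -> emit 'n', reset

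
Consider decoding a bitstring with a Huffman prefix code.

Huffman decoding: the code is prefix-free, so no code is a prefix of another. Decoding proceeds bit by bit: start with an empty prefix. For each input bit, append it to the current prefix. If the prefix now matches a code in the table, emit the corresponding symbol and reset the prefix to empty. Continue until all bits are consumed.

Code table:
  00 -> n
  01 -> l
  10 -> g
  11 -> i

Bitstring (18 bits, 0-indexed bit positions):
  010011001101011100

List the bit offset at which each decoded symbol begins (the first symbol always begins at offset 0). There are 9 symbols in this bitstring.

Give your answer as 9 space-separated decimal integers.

Bit 0: prefix='0' (no match yet)
Bit 1: prefix='01' -> emit 'l', reset
Bit 2: prefix='0' (no match yet)
Bit 3: prefix='00' -> emit 'n', reset
Bit 4: prefix='1' (no match yet)
Bit 5: prefix='11' -> emit 'i', reset
Bit 6: prefix='0' (no match yet)
Bit 7: prefix='00' -> emit 'n', reset
Bit 8: prefix='1' (no match yet)
Bit 9: prefix='11' -> emit 'i', reset
Bit 10: prefix='0' (no match yet)
Bit 11: prefix='01' -> emit 'l', reset
Bit 12: prefix='0' (no match yet)
Bit 13: prefix='01' -> emit 'l', reset
Bit 14: prefix='1' (no match yet)
Bit 15: prefix='11' -> emit 'i', reset
Bit 16: prefix='0' (no match yet)
Bit 17: prefix='00' -> emit 'n', reset

Answer: 0 2 4 6 8 10 12 14 16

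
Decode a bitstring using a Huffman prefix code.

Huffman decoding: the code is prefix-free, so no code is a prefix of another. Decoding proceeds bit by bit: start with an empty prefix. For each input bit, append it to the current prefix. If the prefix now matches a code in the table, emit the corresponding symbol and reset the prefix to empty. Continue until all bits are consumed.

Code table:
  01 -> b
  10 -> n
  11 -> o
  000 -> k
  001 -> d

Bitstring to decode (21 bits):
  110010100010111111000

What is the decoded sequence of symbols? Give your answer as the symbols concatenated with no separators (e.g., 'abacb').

Answer: odbknoook

Derivation:
Bit 0: prefix='1' (no match yet)
Bit 1: prefix='11' -> emit 'o', reset
Bit 2: prefix='0' (no match yet)
Bit 3: prefix='00' (no match yet)
Bit 4: prefix='001' -> emit 'd', reset
Bit 5: prefix='0' (no match yet)
Bit 6: prefix='01' -> emit 'b', reset
Bit 7: prefix='0' (no match yet)
Bit 8: prefix='00' (no match yet)
Bit 9: prefix='000' -> emit 'k', reset
Bit 10: prefix='1' (no match yet)
Bit 11: prefix='10' -> emit 'n', reset
Bit 12: prefix='1' (no match yet)
Bit 13: prefix='11' -> emit 'o', reset
Bit 14: prefix='1' (no match yet)
Bit 15: prefix='11' -> emit 'o', reset
Bit 16: prefix='1' (no match yet)
Bit 17: prefix='11' -> emit 'o', reset
Bit 18: prefix='0' (no match yet)
Bit 19: prefix='00' (no match yet)
Bit 20: prefix='000' -> emit 'k', reset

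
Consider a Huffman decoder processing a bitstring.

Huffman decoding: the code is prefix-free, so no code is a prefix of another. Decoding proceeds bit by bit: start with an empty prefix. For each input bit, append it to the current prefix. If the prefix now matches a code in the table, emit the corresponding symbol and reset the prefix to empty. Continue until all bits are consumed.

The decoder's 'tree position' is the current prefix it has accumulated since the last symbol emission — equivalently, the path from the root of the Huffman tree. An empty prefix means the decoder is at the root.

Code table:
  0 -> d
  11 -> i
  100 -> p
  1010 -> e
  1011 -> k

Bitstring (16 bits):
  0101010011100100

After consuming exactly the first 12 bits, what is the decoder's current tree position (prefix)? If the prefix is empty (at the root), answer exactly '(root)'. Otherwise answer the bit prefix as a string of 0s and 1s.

Answer: 10

Derivation:
Bit 0: prefix='0' -> emit 'd', reset
Bit 1: prefix='1' (no match yet)
Bit 2: prefix='10' (no match yet)
Bit 3: prefix='101' (no match yet)
Bit 4: prefix='1010' -> emit 'e', reset
Bit 5: prefix='1' (no match yet)
Bit 6: prefix='10' (no match yet)
Bit 7: prefix='100' -> emit 'p', reset
Bit 8: prefix='1' (no match yet)
Bit 9: prefix='11' -> emit 'i', reset
Bit 10: prefix='1' (no match yet)
Bit 11: prefix='10' (no match yet)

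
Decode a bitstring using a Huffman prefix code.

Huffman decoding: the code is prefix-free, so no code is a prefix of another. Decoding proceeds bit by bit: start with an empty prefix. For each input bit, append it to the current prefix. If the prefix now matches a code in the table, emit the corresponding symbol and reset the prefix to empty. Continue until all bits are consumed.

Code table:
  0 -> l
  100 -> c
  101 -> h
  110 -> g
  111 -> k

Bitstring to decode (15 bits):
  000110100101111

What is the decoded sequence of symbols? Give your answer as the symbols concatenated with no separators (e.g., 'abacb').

Bit 0: prefix='0' -> emit 'l', reset
Bit 1: prefix='0' -> emit 'l', reset
Bit 2: prefix='0' -> emit 'l', reset
Bit 3: prefix='1' (no match yet)
Bit 4: prefix='11' (no match yet)
Bit 5: prefix='110' -> emit 'g', reset
Bit 6: prefix='1' (no match yet)
Bit 7: prefix='10' (no match yet)
Bit 8: prefix='100' -> emit 'c', reset
Bit 9: prefix='1' (no match yet)
Bit 10: prefix='10' (no match yet)
Bit 11: prefix='101' -> emit 'h', reset
Bit 12: prefix='1' (no match yet)
Bit 13: prefix='11' (no match yet)
Bit 14: prefix='111' -> emit 'k', reset

Answer: lllgchk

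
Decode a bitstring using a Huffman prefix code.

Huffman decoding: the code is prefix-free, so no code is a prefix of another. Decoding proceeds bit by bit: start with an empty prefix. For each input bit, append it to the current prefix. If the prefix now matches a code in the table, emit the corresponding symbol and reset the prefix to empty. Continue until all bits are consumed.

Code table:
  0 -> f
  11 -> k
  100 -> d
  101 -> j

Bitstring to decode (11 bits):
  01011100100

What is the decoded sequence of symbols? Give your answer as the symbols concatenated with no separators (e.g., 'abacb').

Bit 0: prefix='0' -> emit 'f', reset
Bit 1: prefix='1' (no match yet)
Bit 2: prefix='10' (no match yet)
Bit 3: prefix='101' -> emit 'j', reset
Bit 4: prefix='1' (no match yet)
Bit 5: prefix='11' -> emit 'k', reset
Bit 6: prefix='0' -> emit 'f', reset
Bit 7: prefix='0' -> emit 'f', reset
Bit 8: prefix='1' (no match yet)
Bit 9: prefix='10' (no match yet)
Bit 10: prefix='100' -> emit 'd', reset

Answer: fjkffd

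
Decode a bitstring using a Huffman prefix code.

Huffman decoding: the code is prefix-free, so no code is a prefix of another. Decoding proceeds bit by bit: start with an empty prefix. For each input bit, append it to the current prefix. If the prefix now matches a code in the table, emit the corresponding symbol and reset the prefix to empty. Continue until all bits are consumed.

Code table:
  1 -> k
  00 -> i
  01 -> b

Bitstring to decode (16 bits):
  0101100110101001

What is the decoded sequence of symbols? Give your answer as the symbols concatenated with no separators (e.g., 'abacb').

Answer: bbkikkbbik

Derivation:
Bit 0: prefix='0' (no match yet)
Bit 1: prefix='01' -> emit 'b', reset
Bit 2: prefix='0' (no match yet)
Bit 3: prefix='01' -> emit 'b', reset
Bit 4: prefix='1' -> emit 'k', reset
Bit 5: prefix='0' (no match yet)
Bit 6: prefix='00' -> emit 'i', reset
Bit 7: prefix='1' -> emit 'k', reset
Bit 8: prefix='1' -> emit 'k', reset
Bit 9: prefix='0' (no match yet)
Bit 10: prefix='01' -> emit 'b', reset
Bit 11: prefix='0' (no match yet)
Bit 12: prefix='01' -> emit 'b', reset
Bit 13: prefix='0' (no match yet)
Bit 14: prefix='00' -> emit 'i', reset
Bit 15: prefix='1' -> emit 'k', reset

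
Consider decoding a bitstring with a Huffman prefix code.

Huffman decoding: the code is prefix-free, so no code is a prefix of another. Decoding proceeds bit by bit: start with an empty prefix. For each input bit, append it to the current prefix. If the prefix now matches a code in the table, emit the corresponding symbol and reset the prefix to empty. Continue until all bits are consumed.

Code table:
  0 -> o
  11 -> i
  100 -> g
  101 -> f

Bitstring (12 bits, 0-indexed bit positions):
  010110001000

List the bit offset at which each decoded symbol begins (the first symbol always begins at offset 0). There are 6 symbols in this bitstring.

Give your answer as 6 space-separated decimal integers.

Answer: 0 1 4 7 8 11

Derivation:
Bit 0: prefix='0' -> emit 'o', reset
Bit 1: prefix='1' (no match yet)
Bit 2: prefix='10' (no match yet)
Bit 3: prefix='101' -> emit 'f', reset
Bit 4: prefix='1' (no match yet)
Bit 5: prefix='10' (no match yet)
Bit 6: prefix='100' -> emit 'g', reset
Bit 7: prefix='0' -> emit 'o', reset
Bit 8: prefix='1' (no match yet)
Bit 9: prefix='10' (no match yet)
Bit 10: prefix='100' -> emit 'g', reset
Bit 11: prefix='0' -> emit 'o', reset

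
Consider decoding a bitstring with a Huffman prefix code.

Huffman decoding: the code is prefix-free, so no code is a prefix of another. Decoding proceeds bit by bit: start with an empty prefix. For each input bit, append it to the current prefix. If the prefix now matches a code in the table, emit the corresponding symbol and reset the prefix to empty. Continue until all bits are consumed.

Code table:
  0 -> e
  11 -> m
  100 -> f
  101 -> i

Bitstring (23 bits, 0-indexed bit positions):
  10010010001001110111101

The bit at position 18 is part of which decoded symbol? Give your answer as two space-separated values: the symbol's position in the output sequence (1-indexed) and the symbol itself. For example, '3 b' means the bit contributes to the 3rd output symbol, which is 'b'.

Answer: 8 m

Derivation:
Bit 0: prefix='1' (no match yet)
Bit 1: prefix='10' (no match yet)
Bit 2: prefix='100' -> emit 'f', reset
Bit 3: prefix='1' (no match yet)
Bit 4: prefix='10' (no match yet)
Bit 5: prefix='100' -> emit 'f', reset
Bit 6: prefix='1' (no match yet)
Bit 7: prefix='10' (no match yet)
Bit 8: prefix='100' -> emit 'f', reset
Bit 9: prefix='0' -> emit 'e', reset
Bit 10: prefix='1' (no match yet)
Bit 11: prefix='10' (no match yet)
Bit 12: prefix='100' -> emit 'f', reset
Bit 13: prefix='1' (no match yet)
Bit 14: prefix='11' -> emit 'm', reset
Bit 15: prefix='1' (no match yet)
Bit 16: prefix='10' (no match yet)
Bit 17: prefix='101' -> emit 'i', reset
Bit 18: prefix='1' (no match yet)
Bit 19: prefix='11' -> emit 'm', reset
Bit 20: prefix='1' (no match yet)
Bit 21: prefix='10' (no match yet)
Bit 22: prefix='101' -> emit 'i', reset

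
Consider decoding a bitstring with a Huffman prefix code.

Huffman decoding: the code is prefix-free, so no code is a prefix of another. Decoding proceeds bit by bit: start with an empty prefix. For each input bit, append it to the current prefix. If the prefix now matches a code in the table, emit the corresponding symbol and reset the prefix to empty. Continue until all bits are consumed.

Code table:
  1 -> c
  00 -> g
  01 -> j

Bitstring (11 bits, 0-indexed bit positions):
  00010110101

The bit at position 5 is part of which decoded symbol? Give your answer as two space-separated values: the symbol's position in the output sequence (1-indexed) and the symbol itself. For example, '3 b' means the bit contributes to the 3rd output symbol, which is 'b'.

Bit 0: prefix='0' (no match yet)
Bit 1: prefix='00' -> emit 'g', reset
Bit 2: prefix='0' (no match yet)
Bit 3: prefix='01' -> emit 'j', reset
Bit 4: prefix='0' (no match yet)
Bit 5: prefix='01' -> emit 'j', reset
Bit 6: prefix='1' -> emit 'c', reset
Bit 7: prefix='0' (no match yet)
Bit 8: prefix='01' -> emit 'j', reset
Bit 9: prefix='0' (no match yet)

Answer: 3 j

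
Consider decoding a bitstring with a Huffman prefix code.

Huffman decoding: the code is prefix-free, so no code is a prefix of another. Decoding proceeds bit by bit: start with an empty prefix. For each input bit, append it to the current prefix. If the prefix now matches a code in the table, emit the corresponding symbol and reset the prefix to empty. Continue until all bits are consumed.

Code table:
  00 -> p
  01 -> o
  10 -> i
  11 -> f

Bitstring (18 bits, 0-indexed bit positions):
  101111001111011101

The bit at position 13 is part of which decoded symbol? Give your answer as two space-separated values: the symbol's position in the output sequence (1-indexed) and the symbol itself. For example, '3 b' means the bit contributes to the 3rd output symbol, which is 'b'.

Bit 0: prefix='1' (no match yet)
Bit 1: prefix='10' -> emit 'i', reset
Bit 2: prefix='1' (no match yet)
Bit 3: prefix='11' -> emit 'f', reset
Bit 4: prefix='1' (no match yet)
Bit 5: prefix='11' -> emit 'f', reset
Bit 6: prefix='0' (no match yet)
Bit 7: prefix='00' -> emit 'p', reset
Bit 8: prefix='1' (no match yet)
Bit 9: prefix='11' -> emit 'f', reset
Bit 10: prefix='1' (no match yet)
Bit 11: prefix='11' -> emit 'f', reset
Bit 12: prefix='0' (no match yet)
Bit 13: prefix='01' -> emit 'o', reset
Bit 14: prefix='1' (no match yet)
Bit 15: prefix='11' -> emit 'f', reset
Bit 16: prefix='0' (no match yet)
Bit 17: prefix='01' -> emit 'o', reset

Answer: 7 o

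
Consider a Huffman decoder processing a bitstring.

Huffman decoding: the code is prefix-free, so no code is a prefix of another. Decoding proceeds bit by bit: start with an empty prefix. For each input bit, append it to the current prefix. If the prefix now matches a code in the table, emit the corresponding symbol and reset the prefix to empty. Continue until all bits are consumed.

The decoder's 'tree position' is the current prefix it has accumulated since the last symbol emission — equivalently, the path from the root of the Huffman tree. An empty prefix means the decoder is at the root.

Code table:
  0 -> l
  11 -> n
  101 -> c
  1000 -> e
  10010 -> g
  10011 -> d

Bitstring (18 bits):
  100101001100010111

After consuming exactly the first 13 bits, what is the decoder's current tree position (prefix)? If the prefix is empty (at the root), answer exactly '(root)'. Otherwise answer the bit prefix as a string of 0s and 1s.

Answer: (root)

Derivation:
Bit 0: prefix='1' (no match yet)
Bit 1: prefix='10' (no match yet)
Bit 2: prefix='100' (no match yet)
Bit 3: prefix='1001' (no match yet)
Bit 4: prefix='10010' -> emit 'g', reset
Bit 5: prefix='1' (no match yet)
Bit 6: prefix='10' (no match yet)
Bit 7: prefix='100' (no match yet)
Bit 8: prefix='1001' (no match yet)
Bit 9: prefix='10011' -> emit 'd', reset
Bit 10: prefix='0' -> emit 'l', reset
Bit 11: prefix='0' -> emit 'l', reset
Bit 12: prefix='0' -> emit 'l', reset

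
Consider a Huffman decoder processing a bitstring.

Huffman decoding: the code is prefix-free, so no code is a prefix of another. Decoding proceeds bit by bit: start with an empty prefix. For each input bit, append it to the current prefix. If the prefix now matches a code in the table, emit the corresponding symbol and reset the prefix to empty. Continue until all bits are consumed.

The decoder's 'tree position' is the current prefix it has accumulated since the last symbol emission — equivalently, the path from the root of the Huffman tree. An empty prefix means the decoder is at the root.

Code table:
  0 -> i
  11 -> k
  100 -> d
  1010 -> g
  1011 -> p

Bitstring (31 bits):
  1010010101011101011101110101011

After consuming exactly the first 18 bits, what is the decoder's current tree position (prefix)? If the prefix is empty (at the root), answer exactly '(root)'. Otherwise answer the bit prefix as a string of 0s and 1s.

Answer: 1

Derivation:
Bit 0: prefix='1' (no match yet)
Bit 1: prefix='10' (no match yet)
Bit 2: prefix='101' (no match yet)
Bit 3: prefix='1010' -> emit 'g', reset
Bit 4: prefix='0' -> emit 'i', reset
Bit 5: prefix='1' (no match yet)
Bit 6: prefix='10' (no match yet)
Bit 7: prefix='101' (no match yet)
Bit 8: prefix='1010' -> emit 'g', reset
Bit 9: prefix='1' (no match yet)
Bit 10: prefix='10' (no match yet)
Bit 11: prefix='101' (no match yet)
Bit 12: prefix='1011' -> emit 'p', reset
Bit 13: prefix='1' (no match yet)
Bit 14: prefix='10' (no match yet)
Bit 15: prefix='101' (no match yet)
Bit 16: prefix='1010' -> emit 'g', reset
Bit 17: prefix='1' (no match yet)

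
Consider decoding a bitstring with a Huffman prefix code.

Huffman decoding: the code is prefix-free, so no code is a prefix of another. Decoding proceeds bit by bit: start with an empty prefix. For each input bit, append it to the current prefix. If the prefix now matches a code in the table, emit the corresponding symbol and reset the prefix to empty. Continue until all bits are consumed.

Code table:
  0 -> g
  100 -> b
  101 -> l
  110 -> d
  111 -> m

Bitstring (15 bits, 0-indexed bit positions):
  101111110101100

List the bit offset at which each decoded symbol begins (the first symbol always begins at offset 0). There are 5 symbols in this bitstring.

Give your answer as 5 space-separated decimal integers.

Answer: 0 3 6 9 12

Derivation:
Bit 0: prefix='1' (no match yet)
Bit 1: prefix='10' (no match yet)
Bit 2: prefix='101' -> emit 'l', reset
Bit 3: prefix='1' (no match yet)
Bit 4: prefix='11' (no match yet)
Bit 5: prefix='111' -> emit 'm', reset
Bit 6: prefix='1' (no match yet)
Bit 7: prefix='11' (no match yet)
Bit 8: prefix='110' -> emit 'd', reset
Bit 9: prefix='1' (no match yet)
Bit 10: prefix='10' (no match yet)
Bit 11: prefix='101' -> emit 'l', reset
Bit 12: prefix='1' (no match yet)
Bit 13: prefix='10' (no match yet)
Bit 14: prefix='100' -> emit 'b', reset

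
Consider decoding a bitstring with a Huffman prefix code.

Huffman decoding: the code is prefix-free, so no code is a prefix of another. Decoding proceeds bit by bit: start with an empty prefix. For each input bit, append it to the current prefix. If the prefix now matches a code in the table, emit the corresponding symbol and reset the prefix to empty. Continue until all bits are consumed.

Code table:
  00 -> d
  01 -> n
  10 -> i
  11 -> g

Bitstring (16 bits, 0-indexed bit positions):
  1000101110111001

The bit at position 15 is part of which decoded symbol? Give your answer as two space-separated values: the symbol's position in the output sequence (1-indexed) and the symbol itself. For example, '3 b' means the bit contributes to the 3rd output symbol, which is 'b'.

Bit 0: prefix='1' (no match yet)
Bit 1: prefix='10' -> emit 'i', reset
Bit 2: prefix='0' (no match yet)
Bit 3: prefix='00' -> emit 'd', reset
Bit 4: prefix='1' (no match yet)
Bit 5: prefix='10' -> emit 'i', reset
Bit 6: prefix='1' (no match yet)
Bit 7: prefix='11' -> emit 'g', reset
Bit 8: prefix='1' (no match yet)
Bit 9: prefix='10' -> emit 'i', reset
Bit 10: prefix='1' (no match yet)
Bit 11: prefix='11' -> emit 'g', reset
Bit 12: prefix='1' (no match yet)
Bit 13: prefix='10' -> emit 'i', reset
Bit 14: prefix='0' (no match yet)
Bit 15: prefix='01' -> emit 'n', reset

Answer: 8 n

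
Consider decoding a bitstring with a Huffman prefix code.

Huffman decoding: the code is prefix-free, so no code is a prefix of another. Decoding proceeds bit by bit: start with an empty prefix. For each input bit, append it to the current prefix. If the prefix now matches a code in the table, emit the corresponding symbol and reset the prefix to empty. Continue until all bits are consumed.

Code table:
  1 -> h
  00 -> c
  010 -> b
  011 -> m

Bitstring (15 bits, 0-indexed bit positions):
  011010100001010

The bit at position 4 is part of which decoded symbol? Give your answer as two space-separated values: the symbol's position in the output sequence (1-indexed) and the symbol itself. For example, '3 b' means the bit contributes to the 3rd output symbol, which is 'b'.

Bit 0: prefix='0' (no match yet)
Bit 1: prefix='01' (no match yet)
Bit 2: prefix='011' -> emit 'm', reset
Bit 3: prefix='0' (no match yet)
Bit 4: prefix='01' (no match yet)
Bit 5: prefix='010' -> emit 'b', reset
Bit 6: prefix='1' -> emit 'h', reset
Bit 7: prefix='0' (no match yet)
Bit 8: prefix='00' -> emit 'c', reset

Answer: 2 b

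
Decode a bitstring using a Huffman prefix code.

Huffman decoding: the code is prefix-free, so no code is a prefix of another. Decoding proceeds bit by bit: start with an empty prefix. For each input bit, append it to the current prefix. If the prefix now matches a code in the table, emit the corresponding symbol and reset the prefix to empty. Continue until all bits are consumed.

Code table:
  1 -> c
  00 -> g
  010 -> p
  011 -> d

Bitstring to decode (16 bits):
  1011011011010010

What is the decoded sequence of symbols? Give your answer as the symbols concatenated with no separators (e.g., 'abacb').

Bit 0: prefix='1' -> emit 'c', reset
Bit 1: prefix='0' (no match yet)
Bit 2: prefix='01' (no match yet)
Bit 3: prefix='011' -> emit 'd', reset
Bit 4: prefix='0' (no match yet)
Bit 5: prefix='01' (no match yet)
Bit 6: prefix='011' -> emit 'd', reset
Bit 7: prefix='0' (no match yet)
Bit 8: prefix='01' (no match yet)
Bit 9: prefix='011' -> emit 'd', reset
Bit 10: prefix='0' (no match yet)
Bit 11: prefix='01' (no match yet)
Bit 12: prefix='010' -> emit 'p', reset
Bit 13: prefix='0' (no match yet)
Bit 14: prefix='01' (no match yet)
Bit 15: prefix='010' -> emit 'p', reset

Answer: cdddpp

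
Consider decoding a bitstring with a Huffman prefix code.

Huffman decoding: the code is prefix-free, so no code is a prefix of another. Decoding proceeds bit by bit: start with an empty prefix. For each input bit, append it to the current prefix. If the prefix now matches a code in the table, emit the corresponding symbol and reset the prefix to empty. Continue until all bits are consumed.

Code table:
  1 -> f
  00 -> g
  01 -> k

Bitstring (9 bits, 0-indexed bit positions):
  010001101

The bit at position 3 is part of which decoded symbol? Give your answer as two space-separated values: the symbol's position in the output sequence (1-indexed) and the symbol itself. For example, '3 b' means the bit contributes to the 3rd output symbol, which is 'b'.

Answer: 2 g

Derivation:
Bit 0: prefix='0' (no match yet)
Bit 1: prefix='01' -> emit 'k', reset
Bit 2: prefix='0' (no match yet)
Bit 3: prefix='00' -> emit 'g', reset
Bit 4: prefix='0' (no match yet)
Bit 5: prefix='01' -> emit 'k', reset
Bit 6: prefix='1' -> emit 'f', reset
Bit 7: prefix='0' (no match yet)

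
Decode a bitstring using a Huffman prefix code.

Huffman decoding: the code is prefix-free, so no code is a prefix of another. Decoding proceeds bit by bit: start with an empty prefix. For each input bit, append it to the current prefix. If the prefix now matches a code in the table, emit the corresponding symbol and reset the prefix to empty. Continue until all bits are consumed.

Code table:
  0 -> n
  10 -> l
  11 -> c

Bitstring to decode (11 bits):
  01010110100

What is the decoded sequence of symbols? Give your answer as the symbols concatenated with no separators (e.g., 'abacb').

Answer: nllcnln

Derivation:
Bit 0: prefix='0' -> emit 'n', reset
Bit 1: prefix='1' (no match yet)
Bit 2: prefix='10' -> emit 'l', reset
Bit 3: prefix='1' (no match yet)
Bit 4: prefix='10' -> emit 'l', reset
Bit 5: prefix='1' (no match yet)
Bit 6: prefix='11' -> emit 'c', reset
Bit 7: prefix='0' -> emit 'n', reset
Bit 8: prefix='1' (no match yet)
Bit 9: prefix='10' -> emit 'l', reset
Bit 10: prefix='0' -> emit 'n', reset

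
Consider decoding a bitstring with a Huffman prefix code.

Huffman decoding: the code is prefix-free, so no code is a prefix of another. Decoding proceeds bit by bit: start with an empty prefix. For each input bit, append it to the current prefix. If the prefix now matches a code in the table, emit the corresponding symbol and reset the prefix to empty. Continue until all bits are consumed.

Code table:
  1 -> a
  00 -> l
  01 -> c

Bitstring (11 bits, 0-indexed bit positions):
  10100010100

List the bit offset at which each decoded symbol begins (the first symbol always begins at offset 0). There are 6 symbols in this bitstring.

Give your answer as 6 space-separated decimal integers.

Bit 0: prefix='1' -> emit 'a', reset
Bit 1: prefix='0' (no match yet)
Bit 2: prefix='01' -> emit 'c', reset
Bit 3: prefix='0' (no match yet)
Bit 4: prefix='00' -> emit 'l', reset
Bit 5: prefix='0' (no match yet)
Bit 6: prefix='01' -> emit 'c', reset
Bit 7: prefix='0' (no match yet)
Bit 8: prefix='01' -> emit 'c', reset
Bit 9: prefix='0' (no match yet)
Bit 10: prefix='00' -> emit 'l', reset

Answer: 0 1 3 5 7 9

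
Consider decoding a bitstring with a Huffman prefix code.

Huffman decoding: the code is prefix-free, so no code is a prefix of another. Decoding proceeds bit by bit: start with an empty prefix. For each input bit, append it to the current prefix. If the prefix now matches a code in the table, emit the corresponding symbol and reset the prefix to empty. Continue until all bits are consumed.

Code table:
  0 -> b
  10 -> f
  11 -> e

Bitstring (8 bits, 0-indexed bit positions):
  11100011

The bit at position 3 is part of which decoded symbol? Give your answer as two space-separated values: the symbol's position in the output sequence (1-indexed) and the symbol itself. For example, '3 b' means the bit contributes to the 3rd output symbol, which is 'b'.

Answer: 2 f

Derivation:
Bit 0: prefix='1' (no match yet)
Bit 1: prefix='11' -> emit 'e', reset
Bit 2: prefix='1' (no match yet)
Bit 3: prefix='10' -> emit 'f', reset
Bit 4: prefix='0' -> emit 'b', reset
Bit 5: prefix='0' -> emit 'b', reset
Bit 6: prefix='1' (no match yet)
Bit 7: prefix='11' -> emit 'e', reset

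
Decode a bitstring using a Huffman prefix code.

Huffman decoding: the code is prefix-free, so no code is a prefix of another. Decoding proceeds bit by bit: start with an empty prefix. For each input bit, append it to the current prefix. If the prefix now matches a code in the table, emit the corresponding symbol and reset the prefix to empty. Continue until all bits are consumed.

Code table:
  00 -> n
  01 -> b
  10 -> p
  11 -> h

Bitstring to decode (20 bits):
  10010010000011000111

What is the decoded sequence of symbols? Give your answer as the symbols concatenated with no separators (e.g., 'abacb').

Answer: pbnpnnhnbh

Derivation:
Bit 0: prefix='1' (no match yet)
Bit 1: prefix='10' -> emit 'p', reset
Bit 2: prefix='0' (no match yet)
Bit 3: prefix='01' -> emit 'b', reset
Bit 4: prefix='0' (no match yet)
Bit 5: prefix='00' -> emit 'n', reset
Bit 6: prefix='1' (no match yet)
Bit 7: prefix='10' -> emit 'p', reset
Bit 8: prefix='0' (no match yet)
Bit 9: prefix='00' -> emit 'n', reset
Bit 10: prefix='0' (no match yet)
Bit 11: prefix='00' -> emit 'n', reset
Bit 12: prefix='1' (no match yet)
Bit 13: prefix='11' -> emit 'h', reset
Bit 14: prefix='0' (no match yet)
Bit 15: prefix='00' -> emit 'n', reset
Bit 16: prefix='0' (no match yet)
Bit 17: prefix='01' -> emit 'b', reset
Bit 18: prefix='1' (no match yet)
Bit 19: prefix='11' -> emit 'h', reset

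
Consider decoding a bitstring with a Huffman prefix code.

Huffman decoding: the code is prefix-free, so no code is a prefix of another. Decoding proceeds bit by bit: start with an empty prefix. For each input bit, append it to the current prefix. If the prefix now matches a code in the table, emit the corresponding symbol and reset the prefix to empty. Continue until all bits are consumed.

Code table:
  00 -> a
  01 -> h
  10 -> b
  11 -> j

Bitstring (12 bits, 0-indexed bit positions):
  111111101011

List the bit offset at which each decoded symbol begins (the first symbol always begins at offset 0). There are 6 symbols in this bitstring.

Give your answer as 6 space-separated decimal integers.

Bit 0: prefix='1' (no match yet)
Bit 1: prefix='11' -> emit 'j', reset
Bit 2: prefix='1' (no match yet)
Bit 3: prefix='11' -> emit 'j', reset
Bit 4: prefix='1' (no match yet)
Bit 5: prefix='11' -> emit 'j', reset
Bit 6: prefix='1' (no match yet)
Bit 7: prefix='10' -> emit 'b', reset
Bit 8: prefix='1' (no match yet)
Bit 9: prefix='10' -> emit 'b', reset
Bit 10: prefix='1' (no match yet)
Bit 11: prefix='11' -> emit 'j', reset

Answer: 0 2 4 6 8 10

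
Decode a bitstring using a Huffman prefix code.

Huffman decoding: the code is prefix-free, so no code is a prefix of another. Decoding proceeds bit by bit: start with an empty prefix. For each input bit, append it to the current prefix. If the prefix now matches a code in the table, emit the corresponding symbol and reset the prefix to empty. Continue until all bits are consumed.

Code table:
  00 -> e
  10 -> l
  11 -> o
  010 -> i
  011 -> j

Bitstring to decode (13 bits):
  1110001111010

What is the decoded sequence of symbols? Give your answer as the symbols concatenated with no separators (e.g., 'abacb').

Answer: oleooi

Derivation:
Bit 0: prefix='1' (no match yet)
Bit 1: prefix='11' -> emit 'o', reset
Bit 2: prefix='1' (no match yet)
Bit 3: prefix='10' -> emit 'l', reset
Bit 4: prefix='0' (no match yet)
Bit 5: prefix='00' -> emit 'e', reset
Bit 6: prefix='1' (no match yet)
Bit 7: prefix='11' -> emit 'o', reset
Bit 8: prefix='1' (no match yet)
Bit 9: prefix='11' -> emit 'o', reset
Bit 10: prefix='0' (no match yet)
Bit 11: prefix='01' (no match yet)
Bit 12: prefix='010' -> emit 'i', reset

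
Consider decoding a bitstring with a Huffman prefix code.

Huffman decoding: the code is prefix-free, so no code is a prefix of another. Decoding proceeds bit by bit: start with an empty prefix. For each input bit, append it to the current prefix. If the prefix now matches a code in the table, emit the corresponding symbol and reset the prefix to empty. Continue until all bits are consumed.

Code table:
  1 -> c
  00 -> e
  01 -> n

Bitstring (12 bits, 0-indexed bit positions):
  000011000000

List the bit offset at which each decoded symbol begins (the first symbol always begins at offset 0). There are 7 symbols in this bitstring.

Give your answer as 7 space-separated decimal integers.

Answer: 0 2 4 5 6 8 10

Derivation:
Bit 0: prefix='0' (no match yet)
Bit 1: prefix='00' -> emit 'e', reset
Bit 2: prefix='0' (no match yet)
Bit 3: prefix='00' -> emit 'e', reset
Bit 4: prefix='1' -> emit 'c', reset
Bit 5: prefix='1' -> emit 'c', reset
Bit 6: prefix='0' (no match yet)
Bit 7: prefix='00' -> emit 'e', reset
Bit 8: prefix='0' (no match yet)
Bit 9: prefix='00' -> emit 'e', reset
Bit 10: prefix='0' (no match yet)
Bit 11: prefix='00' -> emit 'e', reset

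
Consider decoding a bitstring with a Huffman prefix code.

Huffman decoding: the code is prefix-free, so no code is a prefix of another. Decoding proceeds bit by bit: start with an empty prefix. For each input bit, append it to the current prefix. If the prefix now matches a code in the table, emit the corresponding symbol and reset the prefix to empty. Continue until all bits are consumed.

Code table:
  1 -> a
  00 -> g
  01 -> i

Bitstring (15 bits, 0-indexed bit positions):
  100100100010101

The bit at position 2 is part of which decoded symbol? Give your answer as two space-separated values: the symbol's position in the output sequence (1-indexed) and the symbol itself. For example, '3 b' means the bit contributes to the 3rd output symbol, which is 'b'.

Answer: 2 g

Derivation:
Bit 0: prefix='1' -> emit 'a', reset
Bit 1: prefix='0' (no match yet)
Bit 2: prefix='00' -> emit 'g', reset
Bit 3: prefix='1' -> emit 'a', reset
Bit 4: prefix='0' (no match yet)
Bit 5: prefix='00' -> emit 'g', reset
Bit 6: prefix='1' -> emit 'a', reset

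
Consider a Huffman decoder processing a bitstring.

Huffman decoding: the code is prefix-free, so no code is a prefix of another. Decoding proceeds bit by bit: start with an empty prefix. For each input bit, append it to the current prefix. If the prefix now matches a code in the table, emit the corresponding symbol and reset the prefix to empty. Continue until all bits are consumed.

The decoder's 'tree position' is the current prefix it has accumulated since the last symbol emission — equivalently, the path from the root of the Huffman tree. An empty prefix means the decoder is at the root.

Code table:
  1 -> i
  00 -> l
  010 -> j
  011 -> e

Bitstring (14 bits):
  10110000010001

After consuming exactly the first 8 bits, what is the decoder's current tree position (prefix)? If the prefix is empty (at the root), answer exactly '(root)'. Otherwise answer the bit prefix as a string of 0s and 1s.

Bit 0: prefix='1' -> emit 'i', reset
Bit 1: prefix='0' (no match yet)
Bit 2: prefix='01' (no match yet)
Bit 3: prefix='011' -> emit 'e', reset
Bit 4: prefix='0' (no match yet)
Bit 5: prefix='00' -> emit 'l', reset
Bit 6: prefix='0' (no match yet)
Bit 7: prefix='00' -> emit 'l', reset

Answer: (root)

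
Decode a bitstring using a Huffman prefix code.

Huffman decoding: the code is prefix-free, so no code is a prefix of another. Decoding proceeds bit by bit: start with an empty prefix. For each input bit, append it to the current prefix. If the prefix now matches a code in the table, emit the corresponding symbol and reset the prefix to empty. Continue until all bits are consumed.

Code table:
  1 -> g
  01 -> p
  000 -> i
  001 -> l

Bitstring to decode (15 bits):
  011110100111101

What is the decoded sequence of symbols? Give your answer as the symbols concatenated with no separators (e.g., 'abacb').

Bit 0: prefix='0' (no match yet)
Bit 1: prefix='01' -> emit 'p', reset
Bit 2: prefix='1' -> emit 'g', reset
Bit 3: prefix='1' -> emit 'g', reset
Bit 4: prefix='1' -> emit 'g', reset
Bit 5: prefix='0' (no match yet)
Bit 6: prefix='01' -> emit 'p', reset
Bit 7: prefix='0' (no match yet)
Bit 8: prefix='00' (no match yet)
Bit 9: prefix='001' -> emit 'l', reset
Bit 10: prefix='1' -> emit 'g', reset
Bit 11: prefix='1' -> emit 'g', reset
Bit 12: prefix='1' -> emit 'g', reset
Bit 13: prefix='0' (no match yet)
Bit 14: prefix='01' -> emit 'p', reset

Answer: pgggplgggp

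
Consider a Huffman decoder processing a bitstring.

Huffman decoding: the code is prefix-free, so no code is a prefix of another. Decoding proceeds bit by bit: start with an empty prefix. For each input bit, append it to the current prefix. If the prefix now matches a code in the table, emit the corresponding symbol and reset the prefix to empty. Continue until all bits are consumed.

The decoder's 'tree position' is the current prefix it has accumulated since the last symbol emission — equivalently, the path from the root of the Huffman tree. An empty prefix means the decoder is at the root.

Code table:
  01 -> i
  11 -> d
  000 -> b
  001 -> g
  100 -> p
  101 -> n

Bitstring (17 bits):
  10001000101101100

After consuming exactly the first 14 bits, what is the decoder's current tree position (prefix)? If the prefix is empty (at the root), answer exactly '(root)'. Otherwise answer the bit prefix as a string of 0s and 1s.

Bit 0: prefix='1' (no match yet)
Bit 1: prefix='10' (no match yet)
Bit 2: prefix='100' -> emit 'p', reset
Bit 3: prefix='0' (no match yet)
Bit 4: prefix='01' -> emit 'i', reset
Bit 5: prefix='0' (no match yet)
Bit 6: prefix='00' (no match yet)
Bit 7: prefix='000' -> emit 'b', reset
Bit 8: prefix='1' (no match yet)
Bit 9: prefix='10' (no match yet)
Bit 10: prefix='101' -> emit 'n', reset
Bit 11: prefix='1' (no match yet)
Bit 12: prefix='10' (no match yet)
Bit 13: prefix='101' -> emit 'n', reset

Answer: (root)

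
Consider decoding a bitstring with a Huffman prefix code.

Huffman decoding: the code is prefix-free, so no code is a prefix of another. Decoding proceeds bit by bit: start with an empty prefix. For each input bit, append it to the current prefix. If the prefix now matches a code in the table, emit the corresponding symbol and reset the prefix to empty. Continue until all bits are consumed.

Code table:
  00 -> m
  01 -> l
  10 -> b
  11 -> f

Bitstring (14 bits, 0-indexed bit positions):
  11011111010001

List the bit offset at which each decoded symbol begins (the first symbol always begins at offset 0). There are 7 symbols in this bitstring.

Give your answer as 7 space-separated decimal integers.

Bit 0: prefix='1' (no match yet)
Bit 1: prefix='11' -> emit 'f', reset
Bit 2: prefix='0' (no match yet)
Bit 3: prefix='01' -> emit 'l', reset
Bit 4: prefix='1' (no match yet)
Bit 5: prefix='11' -> emit 'f', reset
Bit 6: prefix='1' (no match yet)
Bit 7: prefix='11' -> emit 'f', reset
Bit 8: prefix='0' (no match yet)
Bit 9: prefix='01' -> emit 'l', reset
Bit 10: prefix='0' (no match yet)
Bit 11: prefix='00' -> emit 'm', reset
Bit 12: prefix='0' (no match yet)
Bit 13: prefix='01' -> emit 'l', reset

Answer: 0 2 4 6 8 10 12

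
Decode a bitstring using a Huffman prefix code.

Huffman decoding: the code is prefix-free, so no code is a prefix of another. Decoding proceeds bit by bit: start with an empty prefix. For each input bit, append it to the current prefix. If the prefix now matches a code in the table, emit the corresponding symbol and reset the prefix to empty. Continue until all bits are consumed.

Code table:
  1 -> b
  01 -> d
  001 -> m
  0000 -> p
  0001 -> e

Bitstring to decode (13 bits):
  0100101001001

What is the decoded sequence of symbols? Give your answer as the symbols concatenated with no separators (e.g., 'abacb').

Bit 0: prefix='0' (no match yet)
Bit 1: prefix='01' -> emit 'd', reset
Bit 2: prefix='0' (no match yet)
Bit 3: prefix='00' (no match yet)
Bit 4: prefix='001' -> emit 'm', reset
Bit 5: prefix='0' (no match yet)
Bit 6: prefix='01' -> emit 'd', reset
Bit 7: prefix='0' (no match yet)
Bit 8: prefix='00' (no match yet)
Bit 9: prefix='001' -> emit 'm', reset
Bit 10: prefix='0' (no match yet)
Bit 11: prefix='00' (no match yet)
Bit 12: prefix='001' -> emit 'm', reset

Answer: dmdmm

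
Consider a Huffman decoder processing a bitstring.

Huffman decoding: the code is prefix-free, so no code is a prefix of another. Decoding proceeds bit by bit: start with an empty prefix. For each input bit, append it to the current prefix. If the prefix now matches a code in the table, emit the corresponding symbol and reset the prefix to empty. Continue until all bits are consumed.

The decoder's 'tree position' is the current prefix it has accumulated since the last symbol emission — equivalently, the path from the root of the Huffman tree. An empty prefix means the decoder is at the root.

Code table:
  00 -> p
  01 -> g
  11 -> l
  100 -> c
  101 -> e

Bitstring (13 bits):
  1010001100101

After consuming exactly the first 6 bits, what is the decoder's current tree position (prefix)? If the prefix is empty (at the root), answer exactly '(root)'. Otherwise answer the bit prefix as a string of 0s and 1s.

Bit 0: prefix='1' (no match yet)
Bit 1: prefix='10' (no match yet)
Bit 2: prefix='101' -> emit 'e', reset
Bit 3: prefix='0' (no match yet)
Bit 4: prefix='00' -> emit 'p', reset
Bit 5: prefix='0' (no match yet)

Answer: 0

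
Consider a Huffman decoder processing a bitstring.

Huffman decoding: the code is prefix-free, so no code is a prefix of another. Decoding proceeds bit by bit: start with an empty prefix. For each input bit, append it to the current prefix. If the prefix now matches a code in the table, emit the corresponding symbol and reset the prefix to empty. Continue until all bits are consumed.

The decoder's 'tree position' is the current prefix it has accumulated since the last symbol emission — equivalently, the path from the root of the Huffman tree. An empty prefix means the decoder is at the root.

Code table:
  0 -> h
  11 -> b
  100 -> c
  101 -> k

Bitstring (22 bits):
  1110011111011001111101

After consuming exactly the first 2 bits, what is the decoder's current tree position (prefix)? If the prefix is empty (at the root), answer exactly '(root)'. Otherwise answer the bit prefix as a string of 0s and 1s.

Bit 0: prefix='1' (no match yet)
Bit 1: prefix='11' -> emit 'b', reset

Answer: (root)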